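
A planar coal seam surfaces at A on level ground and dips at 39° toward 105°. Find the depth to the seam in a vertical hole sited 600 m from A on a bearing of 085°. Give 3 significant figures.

457 m

The hole lies 20° from the dip direction, so the down-dip offset is 600 × cos 20° = 563.82 m.
Depth = down-dip offset × tan(dip) = 563.82 × tan 39° = 563.82 × 0.8098
Depth = 456.57 m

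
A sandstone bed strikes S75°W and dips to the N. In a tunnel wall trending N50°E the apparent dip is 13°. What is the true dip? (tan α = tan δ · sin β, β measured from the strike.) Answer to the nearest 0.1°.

The section is 25° from the strike.
tan(true dip) = tan 13° / sin 25° = 0.5463
true dip = arctan 0.5463 = 28.65°

28.6°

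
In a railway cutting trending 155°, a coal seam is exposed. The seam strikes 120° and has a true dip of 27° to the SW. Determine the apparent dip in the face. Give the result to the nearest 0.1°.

16.3°

The strike is 120° and the section trends 155°; the acute angle between them is β = 35°.
tan α = tan 27° × sin 35° = 0.5095 × 0.5736 = 0.2923
α = arctan(0.2923) = 16.29°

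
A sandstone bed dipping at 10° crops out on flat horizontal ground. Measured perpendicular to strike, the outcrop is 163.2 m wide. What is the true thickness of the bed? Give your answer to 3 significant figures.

28.3 m

True thickness t = w · sin(dip) = 163.2 × sin 10°
t = 163.2 × 0.1736 = 28.339 m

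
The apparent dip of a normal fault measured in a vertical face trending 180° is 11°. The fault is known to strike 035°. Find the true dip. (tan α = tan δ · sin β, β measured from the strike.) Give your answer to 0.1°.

The section is 35° from the strike.
tan(true dip) = tan 11° / sin 35° = 0.3389
δ = arctan(0.3389) = 18.72°

18.7°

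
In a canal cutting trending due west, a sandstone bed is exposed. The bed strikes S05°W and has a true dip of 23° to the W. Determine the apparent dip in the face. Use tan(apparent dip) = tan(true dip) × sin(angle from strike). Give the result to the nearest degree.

The strike is S05°W and the section trends due west; the acute angle between them is β = 85°.
tan α = tan 23° × sin 85° = 0.4245 × 0.9962 = 0.4229
α = arctan(0.4229) = 22.92°

23°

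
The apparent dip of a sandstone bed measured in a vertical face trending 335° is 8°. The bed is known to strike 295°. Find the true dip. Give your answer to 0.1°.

12.3°

The section is 40° from the strike.
tan(true dip) = tan 8° / sin 40° = 0.2186
δ = arctan(0.2186) = 12.33°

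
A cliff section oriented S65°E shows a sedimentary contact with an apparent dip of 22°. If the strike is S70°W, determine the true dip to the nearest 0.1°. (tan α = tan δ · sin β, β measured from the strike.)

29.7°

β = acute angle between strike S70°W and section S65°E = 45°.
tan δ = tan α / sin β = tan 22° / sin 45° = 0.4040 / 0.7071 = 0.5714
true dip = arctan 0.5714 = 29.74°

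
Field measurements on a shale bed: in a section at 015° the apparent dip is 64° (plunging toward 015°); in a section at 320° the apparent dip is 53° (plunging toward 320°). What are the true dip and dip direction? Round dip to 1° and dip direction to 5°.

true dip 64°, dip direction 010°

Each apparent-dip line lies in the plane. As unit vectors (x east, y north, z up), v₁ plunges 64°→015° and v₂ plunges 53°→320°.
n = v₁ × v₂ = (0.076, 0.438, 0.216) (taken with n_z > 0).
tan δ = √(n_x²+n_y²)/n_z = 0.445/0.216, so δ = 64.1°.
The horizontal component of n points toward azimuth atan2(n_x, n_y) = 10°, the dip direction.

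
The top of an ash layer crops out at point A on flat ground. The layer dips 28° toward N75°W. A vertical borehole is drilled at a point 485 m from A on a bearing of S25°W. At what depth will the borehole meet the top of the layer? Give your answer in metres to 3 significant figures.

44.8 m

The hole lies 80° from the dip direction, so the down-dip offset is 485 × cos 80° = 84.22 m.
Depth = down-dip offset × tan(dip) = 84.22 × tan 28° = 84.22 × 0.5317
Depth = 44.78 m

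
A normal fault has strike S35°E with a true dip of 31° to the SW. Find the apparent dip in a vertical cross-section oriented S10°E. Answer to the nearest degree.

The strike is S35°E and the section trends S10°E; the acute angle between them is β = 25°.
tan(apparent dip) = tan 31° · sin 25° = 0.2539
α = arctan(0.2539) = 14.25°

14°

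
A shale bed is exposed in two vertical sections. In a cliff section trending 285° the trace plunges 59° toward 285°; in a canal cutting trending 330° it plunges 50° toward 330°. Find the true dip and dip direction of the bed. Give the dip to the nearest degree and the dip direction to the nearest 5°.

true dip 59°, dip direction 285°

Represent each trace as a vector plunging at its apparent dip toward its trend (east-north-up frame): v₁ = (-0.497, 0.133, -0.857), v₂ = (-0.321, 0.557, -0.766).
n = v₁ × v₂ = (-0.375, 0.106, 0.234) (taken with n_z > 0).
Dip δ = arctan(|n_h|/n_z) = arctan(0.390/0.234) = 59.0°.
Dip direction = azimuth of (n_x, n_y) = atan2(-0.375, 0.106) = 286°.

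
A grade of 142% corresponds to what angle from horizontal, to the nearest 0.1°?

tan θ = 142/100 = 1.4200
θ = arctan(1.4200) = 54.85°

54.8°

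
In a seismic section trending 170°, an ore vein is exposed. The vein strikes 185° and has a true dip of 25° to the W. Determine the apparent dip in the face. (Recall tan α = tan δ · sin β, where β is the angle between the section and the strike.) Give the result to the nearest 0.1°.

Angle between strike (185°) and section (170°): β = 15°.
tan α = tan 25° × sin 15° = 0.4663 × 0.2588 = 0.1207
α = arctan(0.1207) = 6.88°

6.9°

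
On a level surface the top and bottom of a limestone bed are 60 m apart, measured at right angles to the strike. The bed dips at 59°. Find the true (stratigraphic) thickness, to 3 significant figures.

True thickness t = w · sin(dip) = 60 × sin 59°
t = 60 × 0.8572 = 51.430 m

51.4 m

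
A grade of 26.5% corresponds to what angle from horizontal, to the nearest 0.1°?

tan θ = 26.5/100 = 0.2650
θ = arctan(0.2650) = 14.84°

14.8°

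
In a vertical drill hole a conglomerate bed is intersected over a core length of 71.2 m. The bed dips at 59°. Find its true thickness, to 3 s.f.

36.7 m

True thickness t = h · cos(dip) = 71.2 × cos 59°
t = 71.2 × 0.5150 = 36.671 m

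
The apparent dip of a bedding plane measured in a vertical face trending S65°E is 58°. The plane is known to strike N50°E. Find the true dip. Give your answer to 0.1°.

60.5°

The section is 65° from the strike.
tan δ = tan α / sin β = tan 58° / sin 65° = 1.6003 / 0.9063 = 1.7658
true dip = arctan 1.7658 = 60.48°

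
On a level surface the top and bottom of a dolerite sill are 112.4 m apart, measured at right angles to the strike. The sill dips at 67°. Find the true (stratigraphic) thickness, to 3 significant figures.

103 m

True thickness t = w · sin(dip) = 112.4 × sin 67°
t = 112.4 × 0.9205 = 103.465 m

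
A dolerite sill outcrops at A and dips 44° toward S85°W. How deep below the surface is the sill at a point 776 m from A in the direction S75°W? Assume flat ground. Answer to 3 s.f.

738 m

The hole lies 10° from the dip direction, so the down-dip offset is 776 × cos 10° = 764.21 m.
Depth = down-dip offset × tan(dip) = 764.21 × tan 44° = 764.21 × 0.9657
Depth = 737.99 m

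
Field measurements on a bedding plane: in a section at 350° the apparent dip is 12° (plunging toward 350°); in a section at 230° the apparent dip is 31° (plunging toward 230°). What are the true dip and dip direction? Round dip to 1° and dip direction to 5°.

true dip 40°, dip direction 275°

The two traces are lines in the plane: v₁ = (sin 350°·cos 12°, cos 350°·cos 12°, −sin 12°), v₂ = (sin 230°·cos 31°, cos 230°·cos 31°, −sin 31°).
Cross product v₁ × v₂ gives the pole to the plane: n ∝ (-0.611, 0.049, 0.726).
tan δ = √(n_x²+n_y²)/n_z = 0.613/0.726, so δ = 40.2°.
Dip direction = atan2(-0.611, 0.049) = 275° (azimuth of n's horizontal projection).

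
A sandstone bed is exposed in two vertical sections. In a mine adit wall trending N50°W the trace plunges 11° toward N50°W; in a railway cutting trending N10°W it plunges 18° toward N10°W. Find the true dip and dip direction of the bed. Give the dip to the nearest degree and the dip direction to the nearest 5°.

The two traces are lines in the plane: v₁ = (sin 310°·cos 11°, cos 310°·cos 11°, −sin 11°), v₂ = (sin 350°·cos 18°, cos 350°·cos 18°, −sin 18°).
n = v₁ × v₂ = (0.016, 0.201, 0.600) (taken with n_z > 0).
tan δ = √(n_x²+n_y²)/n_z = 0.202/0.600, so δ = 18.6°.
Dip direction = azimuth of (n_x, n_y) = atan2(0.016, 0.201) = 5°.

true dip 19°, dip direction 005°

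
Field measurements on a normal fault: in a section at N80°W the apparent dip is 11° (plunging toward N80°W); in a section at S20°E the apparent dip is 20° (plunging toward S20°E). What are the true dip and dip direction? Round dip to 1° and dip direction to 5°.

Each apparent-dip line lies in the plane. As unit vectors (x east, y north, z up), v₁ plunges 11°→N80°W and v₂ plunges 20°→S20°E.
Cross product v₁ × v₂ gives the pole to the plane: n ∝ (-0.227, -0.392, 0.799).
tan δ = √(n_x²+n_y²)/n_z = 0.453/0.799, so δ = 29.5°.
Dip direction = atan2(-0.227, -0.392) = 210° (azimuth of n's horizontal projection).

true dip 30°, dip direction 210°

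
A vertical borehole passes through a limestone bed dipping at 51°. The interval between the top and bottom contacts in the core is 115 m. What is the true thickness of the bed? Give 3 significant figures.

True thickness t = h · cos(dip) = 115 × cos 51°
t = 115 × 0.6293 = 72.372 m

72.4 m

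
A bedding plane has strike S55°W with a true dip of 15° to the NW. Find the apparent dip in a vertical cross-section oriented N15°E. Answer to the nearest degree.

10°

The section lies 40° from the strike.
tan(apparent dip) = tan 15° · sin 40° = 0.1722
apparent dip = arctan 0.1722 = 9.77°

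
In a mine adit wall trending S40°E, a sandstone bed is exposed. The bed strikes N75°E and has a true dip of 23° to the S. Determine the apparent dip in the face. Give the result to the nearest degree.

21°

The section lies 65° from the strike.
tan(apparent dip) = tan 23° · sin 65° = 0.3847
α = arctan(0.3847) = 21.04°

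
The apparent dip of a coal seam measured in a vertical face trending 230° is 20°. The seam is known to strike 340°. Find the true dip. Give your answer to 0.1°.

21.2°

The section is 70° from the strike.
tan(true dip) = tan 20° / sin 70° = 0.3873
true dip = arctan 0.3873 = 21.17°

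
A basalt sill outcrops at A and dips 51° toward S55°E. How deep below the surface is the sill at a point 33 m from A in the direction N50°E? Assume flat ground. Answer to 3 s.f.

10.5 m

The hole lies 75° from the dip direction, so the down-dip offset is 33 × cos 75° = 8.54 m.
Depth = down-dip offset × tan(dip) = 8.54 × tan 51° = 8.54 × 1.2349
Depth = 10.55 m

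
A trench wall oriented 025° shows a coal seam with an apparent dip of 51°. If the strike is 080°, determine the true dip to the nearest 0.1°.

β = acute angle between strike 080° and section 025° = 55°.
tan δ = tan α / sin β = tan 51° / sin 55° = 1.2349 / 0.8192 = 1.5075
true dip = arctan 1.5075 = 56.44°

56.4°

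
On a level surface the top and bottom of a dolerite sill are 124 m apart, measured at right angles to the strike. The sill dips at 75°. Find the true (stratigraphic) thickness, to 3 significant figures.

120 m

True thickness t = w · sin(dip) = 124 × sin 75°
t = 124 × 0.9659 = 119.775 m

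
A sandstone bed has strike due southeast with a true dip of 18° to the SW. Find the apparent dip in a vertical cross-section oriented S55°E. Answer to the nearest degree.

3°

Angle between strike (due southeast) and section (S55°E): β = 10°.
tan α = tan 18° × sin 10° = 0.3249 × 0.1736 = 0.0564
apparent dip = arctan 0.0564 = 3.23°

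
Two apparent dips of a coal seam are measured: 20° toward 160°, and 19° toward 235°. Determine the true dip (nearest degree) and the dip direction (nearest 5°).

The two traces are lines in the plane: v₁ = (sin 160°·cos 20°, cos 160°·cos 20°, −sin 20°), v₂ = (sin 235°·cos 19°, cos 235°·cos 19°, −sin 19°).
Cross product v₁ × v₂ gives the pole to the plane: n ∝ (-0.102, -0.370, 0.858).
tan δ = √(n_x²+n_y²)/n_z = 0.383/0.858, so δ = 24.1°.
The horizontal component of n points toward azimuth atan2(n_x, n_y) = 195°, the dip direction.

true dip 24°, dip direction 195°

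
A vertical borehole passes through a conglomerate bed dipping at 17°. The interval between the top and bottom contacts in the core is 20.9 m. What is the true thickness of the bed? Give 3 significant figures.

20.0 m

True thickness t = h · cos(dip) = 20.9 × cos 17°
t = 20.9 × 0.9563 = 19.987 m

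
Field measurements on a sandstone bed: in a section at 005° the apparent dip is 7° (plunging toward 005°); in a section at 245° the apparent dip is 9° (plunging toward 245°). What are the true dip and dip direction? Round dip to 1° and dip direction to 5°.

true dip 16°, dip direction 300°

The two traces are lines in the plane: v₁ = (sin 5°·cos 7°, cos 5°·cos 7°, −sin 7°), v₂ = (sin 245°·cos 9°, cos 245°·cos 9°, −sin 9°).
The plane normal is n = v₁ × v₂ ∝ (-0.206, 0.123, 0.849).
tan δ = √(n_x²+n_y²)/n_z = 0.239/0.849, so δ = 15.7°.
The horizontal component of n points toward azimuth atan2(n_x, n_y) = 301°, the dip direction.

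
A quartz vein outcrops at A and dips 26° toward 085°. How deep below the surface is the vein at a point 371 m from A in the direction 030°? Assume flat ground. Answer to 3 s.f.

The hole lies 55° from the dip direction, so the down-dip offset is 371 × cos 55° = 212.80 m.
Depth = down-dip offset × tan(dip) = 212.80 × tan 26° = 212.80 × 0.4877
Depth = 103.79 m

104 m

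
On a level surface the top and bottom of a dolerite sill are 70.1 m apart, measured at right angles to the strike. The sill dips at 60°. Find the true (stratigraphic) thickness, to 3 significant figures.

True thickness t = w · sin(dip) = 70.1 × sin 60°
t = 70.1 × 0.8660 = 60.708 m

60.7 m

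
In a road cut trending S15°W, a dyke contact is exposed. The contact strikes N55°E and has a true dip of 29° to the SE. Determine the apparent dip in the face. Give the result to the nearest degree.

The strike is N55°E and the section trends S15°W; the acute angle between them is β = 40°.
tan(apparent dip) = tan 29° · sin 40° = 0.3563
α = arctan(0.3563) = 19.61°

20°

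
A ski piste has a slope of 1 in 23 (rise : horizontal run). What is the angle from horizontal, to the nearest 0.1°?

tan θ = 1/23 = 0.0435
θ = arctan(0.0435) = 2.49°

2.5°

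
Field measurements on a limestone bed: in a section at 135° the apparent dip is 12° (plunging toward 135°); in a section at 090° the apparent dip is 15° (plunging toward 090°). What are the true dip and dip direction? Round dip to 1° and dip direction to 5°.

Represent each trace as a vector plunging at its apparent dip toward its trend (east-north-up frame): v₁ = (0.692, -0.692, -0.208), v₂ = (0.966, 0.000, -0.259).
Cross product v₁ × v₂ gives the pole to the plane: n ∝ (0.179, -0.022, 0.668).
tan δ = √(n_x²+n_y²)/n_z = 0.180/0.668, so δ = 15.1°.
Dip direction = azimuth of (n_x, n_y) = atan2(0.179, -0.022) = 97°.

true dip 15°, dip direction 095°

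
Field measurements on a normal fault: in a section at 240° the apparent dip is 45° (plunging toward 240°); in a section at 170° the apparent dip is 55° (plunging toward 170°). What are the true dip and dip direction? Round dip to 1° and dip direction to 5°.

true dip 57°, dip direction 190°

Each apparent-dip line lies in the plane. As unit vectors (x east, y north, z up), v₁ plunges 45°→240° and v₂ plunges 55°→170°.
n = v₁ × v₂ = (-0.110, -0.572, 0.381) (taken with n_z > 0).
True dip = arccos(n_z / |n|) = arccos(0.5475) = 56.8°.
Dip direction = azimuth of (n_x, n_y) = atan2(-0.110, -0.572) = 191°.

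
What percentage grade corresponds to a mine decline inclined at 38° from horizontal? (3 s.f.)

78.1%

grade % = 100 × tan 38° = 100 × 0.7813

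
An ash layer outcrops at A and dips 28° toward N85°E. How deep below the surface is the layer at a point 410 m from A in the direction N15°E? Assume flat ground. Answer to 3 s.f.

74.6 m

The hole lies 70° from the dip direction, so the down-dip offset is 410 × cos 70° = 140.23 m.
Depth = down-dip offset × tan(dip) = 140.23 × tan 28° = 140.23 × 0.5317
Depth = 74.56 m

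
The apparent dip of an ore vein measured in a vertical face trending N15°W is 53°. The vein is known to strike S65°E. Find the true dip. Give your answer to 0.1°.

The section is 50° from the strike.
tan(true dip) = tan 53° / sin 50° = 1.7323
true dip = arctan 1.7323 = 60.00°

60.0°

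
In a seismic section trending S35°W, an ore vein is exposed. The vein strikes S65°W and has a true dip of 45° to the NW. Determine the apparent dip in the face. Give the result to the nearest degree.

The strike is S65°W and the section trends S35°W; the acute angle between them is β = 30°.
tan(apparent dip) = tan 45° · sin 30° = 0.5000
apparent dip = arctan 0.5000 = 26.57°

27°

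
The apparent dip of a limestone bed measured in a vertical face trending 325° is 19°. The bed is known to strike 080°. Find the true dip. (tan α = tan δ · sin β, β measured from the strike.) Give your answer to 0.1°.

β = acute angle between strike 080° and section 325° = 65°.
tan δ = tan α / sin β = tan 19° / sin 65° = 0.3443 / 0.9063 = 0.3799
δ = arctan(0.3799) = 20.80°

20.8°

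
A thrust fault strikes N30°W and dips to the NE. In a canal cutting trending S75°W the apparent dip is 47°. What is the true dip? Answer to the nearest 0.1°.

48.0°

The section is 75° from the strike.
tan(true dip) = tan 47° / sin 75° = 1.1102
true dip = arctan 1.1102 = 47.99°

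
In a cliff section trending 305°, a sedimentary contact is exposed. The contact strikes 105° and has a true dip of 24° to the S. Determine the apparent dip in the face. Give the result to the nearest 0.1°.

8.7°

The section lies 20° from the strike.
tan(apparent dip) = tan 24° · sin 20° = 0.1523
α = arctan(0.1523) = 8.66°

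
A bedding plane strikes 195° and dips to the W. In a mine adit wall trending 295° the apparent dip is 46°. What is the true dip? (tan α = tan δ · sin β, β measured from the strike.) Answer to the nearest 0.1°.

The section is 80° from the strike.
tan δ = tan α / sin β = tan 46° / sin 80° = 1.0355 / 0.9848 = 1.0515
δ = arctan(1.0515) = 46.44°

46.4°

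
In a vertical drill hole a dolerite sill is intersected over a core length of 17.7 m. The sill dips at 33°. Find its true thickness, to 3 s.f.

True thickness t = h · cos(dip) = 17.7 × cos 33°
t = 17.7 × 0.8387 = 14.844 m

14.8 m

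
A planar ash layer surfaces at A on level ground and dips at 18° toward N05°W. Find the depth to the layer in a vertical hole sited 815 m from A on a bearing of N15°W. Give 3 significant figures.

The hole lies 10° from the dip direction, so the down-dip offset is 815 × cos 10° = 802.62 m.
Depth = down-dip offset × tan(dip) = 802.62 × tan 18° = 802.62 × 0.3249
Depth = 260.79 m

261 m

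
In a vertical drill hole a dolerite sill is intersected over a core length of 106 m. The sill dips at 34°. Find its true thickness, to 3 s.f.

True thickness t = h · cos(dip) = 106 × cos 34°
t = 106 × 0.8290 = 87.878 m

87.9 m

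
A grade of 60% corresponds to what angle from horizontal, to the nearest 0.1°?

tan θ = 60/100 = 0.6000
θ = arctan(0.6000) = 30.96°

31.0°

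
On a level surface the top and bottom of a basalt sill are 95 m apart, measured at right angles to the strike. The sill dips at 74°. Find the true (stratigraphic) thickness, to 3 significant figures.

True thickness t = w · sin(dip) = 95 × sin 74°
t = 95 × 0.9613 = 91.320 m

91.3 m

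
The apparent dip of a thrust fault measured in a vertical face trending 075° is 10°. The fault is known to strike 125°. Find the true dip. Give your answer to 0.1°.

The section is 50° from the strike.
tan δ = tan α / sin β = tan 10° / sin 50° = 0.1763 / 0.7660 = 0.2302
δ = arctan(0.2302) = 12.96°

13.0°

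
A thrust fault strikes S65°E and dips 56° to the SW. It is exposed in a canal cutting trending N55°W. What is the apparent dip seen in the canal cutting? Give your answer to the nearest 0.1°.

14.4°

The section lies 10° from the strike.
tan α = tan 56° × sin 10° = 1.4826 × 0.1736 = 0.2574
apparent dip = arctan 0.2574 = 14.44°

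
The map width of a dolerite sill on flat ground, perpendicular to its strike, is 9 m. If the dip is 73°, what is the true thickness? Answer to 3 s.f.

8.61 m

True thickness t = w · sin(dip) = 9 × sin 73°
t = 9 × 0.9563 = 8.607 m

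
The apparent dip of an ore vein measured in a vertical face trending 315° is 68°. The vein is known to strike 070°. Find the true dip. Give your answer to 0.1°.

β = acute angle between strike 070° and section 315° = 65°.
tan δ = tan α / sin β = tan 68° / sin 65° = 2.4751 / 0.9063 = 2.7310
true dip = arctan 2.7310 = 69.89°

69.9°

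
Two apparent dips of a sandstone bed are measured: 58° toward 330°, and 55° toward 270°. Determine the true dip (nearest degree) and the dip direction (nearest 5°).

true dip 60°, dip direction 305°

The two traces are lines in the plane: v₁ = (sin 330°·cos 58°, cos 330°·cos 58°, −sin 58°), v₂ = (sin 270°·cos 55°, cos 270°·cos 55°, −sin 55°).
The plane normal is n = v₁ × v₂ ∝ (-0.376, 0.269, 0.263).
Dip δ = arctan(|n_h|/n_z) = arctan(0.462/0.263) = 60.4°.
Dip direction = atan2(-0.376, 0.269) = 306° (azimuth of n's horizontal projection).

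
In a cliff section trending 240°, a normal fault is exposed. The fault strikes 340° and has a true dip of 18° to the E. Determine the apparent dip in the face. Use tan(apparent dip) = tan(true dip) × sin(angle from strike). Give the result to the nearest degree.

18°

Angle between strike (340°) and section (240°): β = 80°.
tan α = tan 18° × sin 80° = 0.3249 × 0.9848 = 0.3200
apparent dip = arctan 0.3200 = 17.74°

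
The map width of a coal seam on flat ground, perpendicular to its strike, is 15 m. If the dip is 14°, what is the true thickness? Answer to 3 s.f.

3.63 m

True thickness t = w · sin(dip) = 15 × sin 14°
t = 15 × 0.2419 = 3.629 m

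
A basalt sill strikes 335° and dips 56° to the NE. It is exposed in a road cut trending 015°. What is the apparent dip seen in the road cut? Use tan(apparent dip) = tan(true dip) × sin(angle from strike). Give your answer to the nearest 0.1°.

43.6°

The section lies 40° from the strike.
tan(apparent dip) = tan 56° · sin 40° = 0.9530
apparent dip = arctan 0.9530 = 43.62°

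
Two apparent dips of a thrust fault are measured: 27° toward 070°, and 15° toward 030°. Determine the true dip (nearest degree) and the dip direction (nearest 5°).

Each apparent-dip line lies in the plane. As unit vectors (x east, y north, z up), v₁ plunges 27°→070° and v₂ plunges 15°→030°.
Cross product v₁ × v₂ gives the pole to the plane: n ∝ (0.301, -0.003, 0.553).
tan δ = √(n_x²+n_y²)/n_z = 0.301/0.553, so δ = 28.5°.
Dip direction = azimuth of (n_x, n_y) = atan2(0.301, -0.003) = 90°.

true dip 29°, dip direction 090°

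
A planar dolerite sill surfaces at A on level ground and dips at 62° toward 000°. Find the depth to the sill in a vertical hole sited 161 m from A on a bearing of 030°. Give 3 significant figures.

262 m

The hole lies 30° from the dip direction, so the down-dip offset is 161 × cos 30° = 139.43 m.
Depth = down-dip offset × tan(dip) = 139.43 × tan 62° = 139.43 × 1.8807
Depth = 262.23 m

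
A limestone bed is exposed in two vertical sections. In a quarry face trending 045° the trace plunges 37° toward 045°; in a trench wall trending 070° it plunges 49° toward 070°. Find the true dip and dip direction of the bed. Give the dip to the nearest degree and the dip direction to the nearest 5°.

true dip 53°, dip direction 100°

Each apparent-dip line lies in the plane. As unit vectors (x east, y north, z up), v₁ plunges 37°→045° and v₂ plunges 49°→070°.
The plane normal is n = v₁ × v₂ ∝ (0.291, -0.055, 0.221).
Dip δ = arctan(|n_h|/n_z) = arctan(0.296/0.221) = 53.2°.
Dip direction = atan2(0.291, -0.055) = 101° (azimuth of n's horizontal projection).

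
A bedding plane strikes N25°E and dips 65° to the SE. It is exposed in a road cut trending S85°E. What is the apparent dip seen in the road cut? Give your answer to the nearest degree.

The section lies 70° from the strike.
tan α = tan 65° × sin 70° = 2.1445 × 0.9397 = 2.0152
apparent dip = arctan 2.0152 = 63.61°

64°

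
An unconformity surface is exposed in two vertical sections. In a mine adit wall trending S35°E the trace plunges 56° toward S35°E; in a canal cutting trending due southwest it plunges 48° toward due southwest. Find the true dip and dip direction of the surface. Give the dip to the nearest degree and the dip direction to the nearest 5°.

Each apparent-dip line lies in the plane. As unit vectors (x east, y north, z up), v₁ plunges 56°→S35°E and v₂ plunges 48°→due southwest.
Cross product v₁ × v₂ gives the pole to the plane: n ∝ (0.052, -0.631, 0.368).
Dip δ = arctan(|n_h|/n_z) = arctan(0.633/0.368) = 59.8°.
Dip direction = azimuth of (n_x, n_y) = atan2(0.052, -0.631) = 175°.

true dip 60°, dip direction 175°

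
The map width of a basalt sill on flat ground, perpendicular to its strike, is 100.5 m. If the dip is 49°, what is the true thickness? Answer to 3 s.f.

75.8 m

True thickness t = w · sin(dip) = 100.5 × sin 49°
t = 100.5 × 0.7547 = 75.848 m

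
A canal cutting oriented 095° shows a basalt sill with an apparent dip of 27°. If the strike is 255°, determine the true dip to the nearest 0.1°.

The section is 20° from the strike.
tan(true dip) = tan 27° / sin 20° = 1.4898
δ = arctan(1.4898) = 56.13°

56.1°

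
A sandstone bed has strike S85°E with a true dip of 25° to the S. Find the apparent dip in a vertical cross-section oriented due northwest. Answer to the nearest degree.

17°

The strike is S85°E and the section trends due northwest; the acute angle between them is β = 40°.
tan(apparent dip) = tan 25° · sin 40° = 0.2997
α = arctan(0.2997) = 16.69°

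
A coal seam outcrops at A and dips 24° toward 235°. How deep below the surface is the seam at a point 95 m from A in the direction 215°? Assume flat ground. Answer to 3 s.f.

39.7 m

The hole lies 20° from the dip direction, so the down-dip offset is 95 × cos 20° = 89.27 m.
Depth = down-dip offset × tan(dip) = 89.27 × tan 24° = 89.27 × 0.4452
Depth = 39.75 m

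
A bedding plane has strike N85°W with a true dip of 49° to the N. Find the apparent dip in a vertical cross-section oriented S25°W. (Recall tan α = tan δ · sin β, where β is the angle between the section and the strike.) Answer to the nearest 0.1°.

47.2°

The section lies 70° from the strike.
tan(apparent dip) = tan 49° · sin 70° = 1.0810
apparent dip = arctan 1.0810 = 47.23°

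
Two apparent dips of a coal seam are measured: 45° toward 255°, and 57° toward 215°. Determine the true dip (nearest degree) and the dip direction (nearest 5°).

The two traces are lines in the plane: v₁ = (sin 255°·cos 45°, cos 255°·cos 45°, −sin 45°), v₂ = (sin 215°·cos 57°, cos 215°·cos 57°, −sin 57°).
The plane normal is n = v₁ × v₂ ∝ (-0.162, -0.352, 0.248).
tan δ = √(n_x²+n_y²)/n_z = 0.387/0.248, so δ = 57.4°.
The horizontal component of n points toward azimuth atan2(n_x, n_y) = 205°, the dip direction.

true dip 57°, dip direction 205°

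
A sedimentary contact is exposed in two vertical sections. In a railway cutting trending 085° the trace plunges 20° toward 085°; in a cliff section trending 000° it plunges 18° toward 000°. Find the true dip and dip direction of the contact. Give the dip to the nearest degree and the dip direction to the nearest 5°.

true dip 25°, dip direction 045°

Each apparent-dip line lies in the plane. As unit vectors (x east, y north, z up), v₁ plunges 20°→085° and v₂ plunges 18°→000°.
n = v₁ × v₂ = (0.300, 0.289, 0.890) (taken with n_z > 0).
tan δ = √(n_x²+n_y²)/n_z = 0.417/0.890, so δ = 25.1°.
The horizontal component of n points toward azimuth atan2(n_x, n_y) = 46°, the dip direction.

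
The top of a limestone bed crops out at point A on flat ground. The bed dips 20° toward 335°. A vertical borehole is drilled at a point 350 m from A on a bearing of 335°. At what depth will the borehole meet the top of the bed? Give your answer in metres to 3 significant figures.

The hole is directly down-dip from the outcrop, so the down-dip offset is 350 m.
Depth = down-dip offset × tan(dip) = 350.00 × tan 20° = 350.00 × 0.3640
Depth = 127.39 m

127 m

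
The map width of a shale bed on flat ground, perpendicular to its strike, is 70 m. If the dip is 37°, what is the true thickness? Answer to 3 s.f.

42.1 m

True thickness t = w · sin(dip) = 70 × sin 37°
t = 70 × 0.6018 = 42.127 m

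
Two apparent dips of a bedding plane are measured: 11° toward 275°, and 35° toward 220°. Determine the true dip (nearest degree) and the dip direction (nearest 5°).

Each apparent-dip line lies in the plane. As unit vectors (x east, y north, z up), v₁ plunges 11°→275° and v₂ plunges 35°→220°.
The plane normal is n = v₁ × v₂ ∝ (-0.169, -0.460, 0.659).
Dip δ = arctan(|n_h|/n_z) = arctan(0.490/0.659) = 36.7°.
The horizontal component of n points toward azimuth atan2(n_x, n_y) = 200°, the dip direction.

true dip 37°, dip direction 200°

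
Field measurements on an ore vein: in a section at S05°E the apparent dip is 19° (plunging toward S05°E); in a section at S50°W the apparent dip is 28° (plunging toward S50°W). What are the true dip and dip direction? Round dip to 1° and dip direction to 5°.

Represent each trace as a vector plunging at its apparent dip toward its trend (east-north-up frame): v₁ = (0.082, -0.942, -0.326), v₂ = (-0.676, -0.568, -0.469).
The plane normal is n = v₁ × v₂ ∝ (-0.257, -0.259, 0.684).
tan δ = √(n_x²+n_y²)/n_z = 0.365/0.684, so δ = 28.1°.
Dip direction = atan2(-0.257, -0.259) = 225° (azimuth of n's horizontal projection).

true dip 28°, dip direction 225°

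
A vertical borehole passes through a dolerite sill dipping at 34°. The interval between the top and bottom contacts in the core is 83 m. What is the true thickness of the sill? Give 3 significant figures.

68.8 m

True thickness t = h · cos(dip) = 83 × cos 34°
t = 83 × 0.8290 = 68.810 m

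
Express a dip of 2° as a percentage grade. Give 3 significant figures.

3.49%

grade % = 100 × tan 2° = 100 × 0.0349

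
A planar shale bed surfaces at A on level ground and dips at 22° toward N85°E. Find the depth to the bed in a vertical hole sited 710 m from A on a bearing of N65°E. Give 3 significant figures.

The hole lies 20° from the dip direction, so the down-dip offset is 710 × cos 20° = 667.18 m.
Depth = down-dip offset × tan(dip) = 667.18 × tan 22° = 667.18 × 0.4040
Depth = 269.56 m

270 m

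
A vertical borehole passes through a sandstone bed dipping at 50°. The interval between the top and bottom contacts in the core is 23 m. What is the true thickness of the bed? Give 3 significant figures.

14.8 m

True thickness t = h · cos(dip) = 23 × cos 50°
t = 23 × 0.6428 = 14.784 m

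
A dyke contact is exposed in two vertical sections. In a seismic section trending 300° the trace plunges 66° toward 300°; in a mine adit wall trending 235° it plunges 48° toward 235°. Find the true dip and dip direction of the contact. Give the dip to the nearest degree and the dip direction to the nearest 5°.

true dip 66°, dip direction 295°

Represent each trace as a vector plunging at its apparent dip toward its trend (east-north-up frame): v₁ = (-0.352, 0.203, -0.914), v₂ = (-0.548, -0.384, -0.743).
The plane normal is n = v₁ × v₂ ∝ (-0.502, 0.239, 0.247).
tan δ = √(n_x²+n_y²)/n_z = 0.556/0.247, so δ = 66.1°.
Dip direction = atan2(-0.502, 0.239) = 295° (azimuth of n's horizontal projection).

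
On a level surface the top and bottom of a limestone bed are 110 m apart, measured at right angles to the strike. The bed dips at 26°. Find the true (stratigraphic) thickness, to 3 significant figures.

True thickness t = w · sin(dip) = 110 × sin 26°
t = 110 × 0.4384 = 48.221 m

48.2 m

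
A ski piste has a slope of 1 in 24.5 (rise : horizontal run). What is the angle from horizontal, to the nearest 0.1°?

tan θ = 1/24.5 = 0.0408
θ = arctan(0.0408) = 2.34°

2.3°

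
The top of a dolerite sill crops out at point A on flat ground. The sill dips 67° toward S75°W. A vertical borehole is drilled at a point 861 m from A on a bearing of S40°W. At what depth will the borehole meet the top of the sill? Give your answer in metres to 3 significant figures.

1660 m

The hole lies 35° from the dip direction, so the down-dip offset is 861 × cos 35° = 705.29 m.
Depth = down-dip offset × tan(dip) = 705.29 × tan 67° = 705.29 × 2.3559
Depth = 1661.56 m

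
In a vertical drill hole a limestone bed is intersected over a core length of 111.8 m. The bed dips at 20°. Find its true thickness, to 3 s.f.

True thickness t = h · cos(dip) = 111.8 × cos 20°
t = 111.8 × 0.9397 = 105.058 m

105 m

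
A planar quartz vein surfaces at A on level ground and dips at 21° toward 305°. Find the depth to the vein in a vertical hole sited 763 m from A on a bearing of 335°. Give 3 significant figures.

254 m

The hole lies 30° from the dip direction, so the down-dip offset is 763 × cos 30° = 660.78 m.
Depth = down-dip offset × tan(dip) = 660.78 × tan 21° = 660.78 × 0.3839
Depth = 253.65 m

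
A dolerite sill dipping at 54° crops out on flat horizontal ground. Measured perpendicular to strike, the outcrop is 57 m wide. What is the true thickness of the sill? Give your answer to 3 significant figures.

True thickness t = w · sin(dip) = 57 × sin 54°
t = 57 × 0.8090 = 46.114 m

46.1 m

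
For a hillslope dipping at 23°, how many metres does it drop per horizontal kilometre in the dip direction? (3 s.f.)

424 m

drop per km = 1000 × tan 23° = 1000 × 0.4245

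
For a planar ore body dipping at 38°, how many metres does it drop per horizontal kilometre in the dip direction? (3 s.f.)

781 m

drop per km = 1000 × tan 38° = 1000 × 0.7813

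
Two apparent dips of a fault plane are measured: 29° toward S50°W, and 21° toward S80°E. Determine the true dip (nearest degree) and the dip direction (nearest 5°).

true dip 48°, dip direction 170°

Each apparent-dip line lies in the plane. As unit vectors (x east, y north, z up), v₁ plunges 29°→S50°W and v₂ plunges 21°→S80°E.
n = v₁ × v₂ = (0.123, -0.686, 0.625) (taken with n_z > 0).
tan δ = √(n_x²+n_y²)/n_z = 0.697/0.625, so δ = 48.1°.
Dip direction = azimuth of (n_x, n_y) = atan2(0.123, -0.686) = 170°.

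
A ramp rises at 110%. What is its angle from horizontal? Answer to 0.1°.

47.7°

tan θ = 110/100 = 1.1000
θ = arctan(1.1000) = 47.73°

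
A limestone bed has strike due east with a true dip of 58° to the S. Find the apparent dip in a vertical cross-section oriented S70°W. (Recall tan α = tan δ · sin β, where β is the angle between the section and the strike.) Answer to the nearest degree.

The strike is due east and the section trends S70°W; the acute angle between them is β = 20°.
tan α = tan 58° × sin 20° = 1.6003 × 0.3420 = 0.5473
α = arctan(0.5473) = 28.69°

29°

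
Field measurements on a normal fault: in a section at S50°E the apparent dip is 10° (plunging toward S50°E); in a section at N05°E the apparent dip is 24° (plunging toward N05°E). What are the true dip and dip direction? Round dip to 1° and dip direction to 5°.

Each apparent-dip line lies in the plane. As unit vectors (x east, y north, z up), v₁ plunges 10°→S50°E and v₂ plunges 24°→N05°E.
The plane normal is n = v₁ × v₂ ∝ (0.416, 0.293, 0.737).
tan δ = √(n_x²+n_y²)/n_z = 0.508/0.737, so δ = 34.6°.
Dip direction = azimuth of (n_x, n_y) = atan2(0.416, 0.293) = 55°.

true dip 35°, dip direction 055°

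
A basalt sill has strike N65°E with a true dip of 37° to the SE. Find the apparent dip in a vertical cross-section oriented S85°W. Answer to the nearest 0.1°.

The strike is N65°E and the section trends S85°W; the acute angle between them is β = 20°.
tan α = tan 37° × sin 20° = 0.7536 × 0.3420 = 0.2577
α = arctan(0.2577) = 14.45°

14.5°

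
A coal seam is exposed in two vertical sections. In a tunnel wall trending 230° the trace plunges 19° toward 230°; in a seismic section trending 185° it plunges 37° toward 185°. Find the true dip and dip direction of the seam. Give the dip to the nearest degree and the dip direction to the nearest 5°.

Each apparent-dip line lies in the plane. As unit vectors (x east, y north, z up), v₁ plunges 19°→230° and v₂ plunges 37°→185°.
Cross product v₁ × v₂ gives the pole to the plane: n ∝ (0.107, -0.413, 0.534).
True dip = arccos(n_z / |n|) = arccos(0.7811) = 38.6°.
Dip direction = atan2(0.107, -0.413) = 166° (azimuth of n's horizontal projection).

true dip 39°, dip direction 165°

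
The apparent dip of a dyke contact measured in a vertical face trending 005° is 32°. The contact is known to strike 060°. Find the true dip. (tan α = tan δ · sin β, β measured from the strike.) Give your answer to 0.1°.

37.3°

The section is 55° from the strike.
tan(true dip) = tan 32° / sin 55° = 0.7628
true dip = arctan 0.7628 = 37.34°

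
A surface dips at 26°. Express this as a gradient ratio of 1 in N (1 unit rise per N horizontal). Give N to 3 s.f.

1 : N means tan θ = 1/N, so N = 1/tan 26° = 1/0.4877

1 in 2.05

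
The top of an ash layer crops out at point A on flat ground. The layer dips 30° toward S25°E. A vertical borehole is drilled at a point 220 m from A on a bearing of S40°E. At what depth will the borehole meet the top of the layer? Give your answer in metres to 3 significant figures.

The hole lies 15° from the dip direction, so the down-dip offset is 220 × cos 15° = 212.50 m.
Depth = down-dip offset × tan(dip) = 212.50 × tan 30° = 212.50 × 0.5774
Depth = 122.69 m

123 m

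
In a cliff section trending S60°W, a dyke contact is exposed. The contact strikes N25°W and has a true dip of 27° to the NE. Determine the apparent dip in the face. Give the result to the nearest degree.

27°

The section lies 85° from the strike.
tan(apparent dip) = tan 27° · sin 85° = 0.5076
apparent dip = arctan 0.5076 = 26.91°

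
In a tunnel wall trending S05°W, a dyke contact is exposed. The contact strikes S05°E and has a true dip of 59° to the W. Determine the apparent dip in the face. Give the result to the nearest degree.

Angle between strike (S05°E) and section (S05°W): β = 10°.
tan α = tan 59° × sin 10° = 1.6643 × 0.1736 = 0.2890
α = arctan(0.2890) = 16.12°

16°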